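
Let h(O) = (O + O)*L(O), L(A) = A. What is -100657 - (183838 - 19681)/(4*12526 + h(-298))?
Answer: -7640323647/75904 ≈ -1.0066e+5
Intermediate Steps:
h(O) = 2*O² (h(O) = (O + O)*O = (2*O)*O = 2*O²)
-100657 - (183838 - 19681)/(4*12526 + h(-298)) = -100657 - (183838 - 19681)/(4*12526 + 2*(-298)²) = -100657 - 164157/(50104 + 2*88804) = -100657 - 164157/(50104 + 177608) = -100657 - 164157/227712 = -100657 - 1*54719/75904 = -100657 - 54719/75904 = -7640323647/75904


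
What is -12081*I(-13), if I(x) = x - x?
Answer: 0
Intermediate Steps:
I(x) = 0
-12081*I(-13) = -12081*0 = 0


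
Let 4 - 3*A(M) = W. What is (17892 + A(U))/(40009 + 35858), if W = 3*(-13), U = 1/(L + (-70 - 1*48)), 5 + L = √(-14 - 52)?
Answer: 53719/227601 ≈ 0.23602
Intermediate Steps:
L = -5 + I*√66 (L = -5 + √(-14 - 52) = -5 + √(-66) = -5 + I*√66 ≈ -5.0 + 8.124*I)
U = 1/(-123 + I*√66) (U = 1/((-5 + I*√66) + (-70 - 1*48)) = 1/((-5 + I*√66) + (-70 - 48)) = 1/((-5 + I*√66) - 118) = 1/(-123 + I*√66) ≈ -0.0080948 - 0.00053465*I)
W = -39
A(M) = 43/3 (A(M) = 4/3 - ⅓*(-39) = 4/3 + 13 = 43/3)
(17892 + A(U))/(40009 + 35858) = (17892 + 43/3)/(40009 + 35858) = (53719/3)/75867 = (53719/3)*(1/75867) = 53719/227601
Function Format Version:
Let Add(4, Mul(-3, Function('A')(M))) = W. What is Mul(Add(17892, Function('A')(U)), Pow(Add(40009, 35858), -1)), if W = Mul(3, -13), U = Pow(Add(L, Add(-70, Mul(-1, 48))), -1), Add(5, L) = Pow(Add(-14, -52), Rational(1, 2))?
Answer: Rational(53719, 227601) ≈ 0.23602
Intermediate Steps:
L = Add(-5, Mul(I, Pow(66, Rational(1, 2)))) (L = Add(-5, Pow(Add(-14, -52), Rational(1, 2))) = Add(-5, Pow(-66, Rational(1, 2))) = Add(-5, Mul(I, Pow(66, Rational(1, 2)))) ≈ Add(-5.0000, Mul(8.1240, I)))
U = Pow(Add(-123, Mul(I, Pow(66, Rational(1, 2)))), -1) (U = Pow(Add(Add(-5, Mul(I, Pow(66, Rational(1, 2)))), Add(-70, Mul(-1, 48))), -1) = Pow(Add(Add(-5, Mul(I, Pow(66, Rational(1, 2)))), Add(-70, -48)), -1) = Pow(Add(Add(-5, Mul(I, Pow(66, Rational(1, 2)))), -118), -1) = Pow(Add(-123, Mul(I, Pow(66, Rational(1, 2)))), -1) ≈ Add(-0.0080948, Mul(-0.00053465, I)))
W = -39
Function('A')(M) = Rational(43, 3) (Function('A')(M) = Add(Rational(4, 3), Mul(Rational(-1, 3), -39)) = Add(Rational(4, 3), 13) = Rational(43, 3))
Mul(Add(17892, Function('A')(U)), Pow(Add(40009, 35858), -1)) = Mul(Add(17892, Rational(43, 3)), Pow(Add(40009, 35858), -1)) = Mul(Rational(53719, 3), Pow(75867, -1)) = Mul(Rational(53719, 3), Rational(1, 75867)) = Rational(53719, 227601)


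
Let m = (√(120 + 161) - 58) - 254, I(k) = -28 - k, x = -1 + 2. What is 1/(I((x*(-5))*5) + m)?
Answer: -315/98944 - √281/98944 ≈ -0.0033530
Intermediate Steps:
x = 1
m = -312 + √281 (m = (√281 - 58) - 254 = (-58 + √281) - 254 = -312 + √281 ≈ -295.24)
1/(I((x*(-5))*5) + m) = 1/((-28 - 1*(-5)*5) + (-312 + √281)) = 1/((-28 - (-5)*5) + (-312 + √281)) = 1/((-28 - 1*(-25)) + (-312 + √281)) = 1/((-28 + 25) + (-312 + √281)) = 1/(-3 + (-312 + √281)) = 1/(-315 + √281)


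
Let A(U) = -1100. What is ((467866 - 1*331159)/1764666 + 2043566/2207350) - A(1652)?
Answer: 714777836040901/649205915850 ≈ 1101.0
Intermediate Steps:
((467866 - 1*331159)/1764666 + 2043566/2207350) - A(1652) = ((467866 - 1*331159)/1764666 + 2043566/2207350) - 1*(-1100) = ((467866 - 331159)*(1/1764666) + 2043566*(1/2207350)) + 1100 = (136707*(1/1764666) + 1021783/1103675) + 1100 = (45569/588222 + 1021783/1103675) + 1100 = 651328605901/649205915850 + 1100 = 714777836040901/649205915850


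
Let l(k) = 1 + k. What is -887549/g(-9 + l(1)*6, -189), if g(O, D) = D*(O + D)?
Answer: -887549/35154 ≈ -25.247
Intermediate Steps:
g(O, D) = D*(D + O)
-887549/g(-9 + l(1)*6, -189) = -887549*(-1/(189*(-189 + (-9 + (1 + 1)*6)))) = -887549*(-1/(189*(-189 + (-9 + 2*6)))) = -887549*(-1/(189*(-189 + (-9 + 12)))) = -887549*(-1/(189*(-189 + 3))) = -887549/((-189*(-186))) = -887549/35154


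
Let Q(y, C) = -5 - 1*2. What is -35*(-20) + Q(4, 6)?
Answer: 693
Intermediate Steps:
Q(y, C) = -7 (Q(y, C) = -5 - 2 = -7)
-35*(-20) + Q(4, 6) = -35*(-20) - 7 = 700 - 7 = 693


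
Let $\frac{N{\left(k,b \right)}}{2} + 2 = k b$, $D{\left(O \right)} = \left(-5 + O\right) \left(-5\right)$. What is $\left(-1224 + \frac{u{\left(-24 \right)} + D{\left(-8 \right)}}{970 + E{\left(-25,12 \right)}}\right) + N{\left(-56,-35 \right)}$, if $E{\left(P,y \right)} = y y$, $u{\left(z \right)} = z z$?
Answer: $\frac{2999529}{1114} \approx 2692.6$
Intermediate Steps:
$D{\left(O \right)} = 25 - 5 O$
$u{\left(z \right)} = z^{2}$
$E{\left(P,y \right)} = y^{2}$
$N{\left(k,b \right)} = -4 + 2 b k$ ($N{\left(k,b \right)} = -4 + 2 k b = -4 + 2 b k$)
$\left(-1224 + \frac{u{\left(-24 \right)} + D{\left(-8 \right)}}{970 + E{\left(-25,12 \right)}}\right) + N{\left(-56,-35 \right)} = \left(-1224 + \frac{\left(-24\right)^{2} + \left(25 - -40\right)}{970 + 12^{2}}\right) - \left(4 + 70 \left(-56\right)\right) = \left(-1224 + \frac{576 + \left(25 + 40\right)}{970 + 144}\right) + \left(-4 + 3920\right) = \left(-1224 + \frac{576 + 65}{1114}\right) + 3916 = \left(-1224 + 641 \cdot \frac{1}{1114}\right) + 3916 = \left(-1224 + \frac{641}{1114}\right) + 3916 = - \frac{1362895}{1114} + 3916 = \frac{2999529}{1114}$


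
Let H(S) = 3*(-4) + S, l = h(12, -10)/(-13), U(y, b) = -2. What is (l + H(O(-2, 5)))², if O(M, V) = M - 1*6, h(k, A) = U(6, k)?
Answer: 66564/169 ≈ 393.87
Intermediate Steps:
h(k, A) = -2
O(M, V) = -6 + M (O(M, V) = M - 6 = -6 + M)
l = 2/13 (l = -2/(-13) = -2*(-1/13) = 2/13 ≈ 0.15385)
H(S) = -12 + S
(l + H(O(-2, 5)))² = (2/13 + (-12 + (-6 - 2)))² = (2/13 + (-12 - 8))² = (2/13 - 20)² = (-258/13)² = 66564/169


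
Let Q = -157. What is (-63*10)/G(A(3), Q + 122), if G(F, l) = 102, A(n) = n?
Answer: -105/17 ≈ -6.1765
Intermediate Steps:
(-63*10)/G(A(3), Q + 122) = -63*10/102 = -630*1/102 = -105/17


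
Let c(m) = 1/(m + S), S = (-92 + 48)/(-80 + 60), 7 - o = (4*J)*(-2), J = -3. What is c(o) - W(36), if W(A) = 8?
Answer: -597/74 ≈ -8.0676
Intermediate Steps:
o = -17 (o = 7 - 4*(-3)*(-2) = 7 - (-12)*(-2) = 7 - 1*24 = 7 - 24 = -17)
S = 11/5 (S = -44/(-20) = -44*(-1/20) = 11/5 ≈ 2.2000)
c(m) = 1/(11/5 + m) (c(m) = 1/(m + 11/5) = 1/(11/5 + m))
c(o) - W(36) = 5/(11 + 5*(-17)) - 1*8 = 5/(11 - 85) - 8 = 5/(-74) - 8 = 5*(-1/74) - 8 = -5/74 - 8 = -597/74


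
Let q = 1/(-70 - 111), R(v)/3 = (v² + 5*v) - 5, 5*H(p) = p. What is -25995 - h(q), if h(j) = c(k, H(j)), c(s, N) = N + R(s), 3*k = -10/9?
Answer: -5712260207/219915 ≈ -25975.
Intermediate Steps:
H(p) = p/5
k = -10/27 (k = (-10/9)/3 = (-10*⅑)/3 = (⅓)*(-10/9) = -10/27 ≈ -0.37037)
R(v) = -15 + 3*v² + 15*v (R(v) = 3*((v² + 5*v) - 5) = 3*(-5 + v² + 5*v) = -15 + 3*v² + 15*v)
q = -1/181 (q = 1/(-181) = -1/181 ≈ -0.0055249)
c(s, N) = -15 + N + 3*s² + 15*s (c(s, N) = N + (-15 + 3*s² + 15*s) = -15 + N + 3*s² + 15*s)
h(j) = -4895/243 + j/5 (h(j) = -15 + j/5 + 3*(-10/27)² + 15*(-10/27) = -15 + j/5 + 3*(100/729) - 50/9 = -15 + j/5 + 100/243 - 50/9 = -4895/243 + j/5)
-25995 - h(q) = -25995 - (-4895/243 + (⅕)*(-1/181)) = -25995 - (-4895/243 - 1/905) = -25995 - 1*(-4430218/219915) = -25995 + 4430218/219915 = -5712260207/219915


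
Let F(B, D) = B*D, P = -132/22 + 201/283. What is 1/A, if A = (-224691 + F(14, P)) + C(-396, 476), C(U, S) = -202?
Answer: -283/63665677 ≈ -4.4451e-6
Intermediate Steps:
P = -1497/283 (P = -132*1/22 + 201*(1/283) = -6 + 201/283 = -1497/283 ≈ -5.2897)
A = -63665677/283 (A = (-224691 + 14*(-1497/283)) - 202 = (-224691 - 20958/283) - 202 = -63608511/283 - 202 = -63665677/283 ≈ -2.2497e+5)
1/A = 1/(-63665677/283) = -283/63665677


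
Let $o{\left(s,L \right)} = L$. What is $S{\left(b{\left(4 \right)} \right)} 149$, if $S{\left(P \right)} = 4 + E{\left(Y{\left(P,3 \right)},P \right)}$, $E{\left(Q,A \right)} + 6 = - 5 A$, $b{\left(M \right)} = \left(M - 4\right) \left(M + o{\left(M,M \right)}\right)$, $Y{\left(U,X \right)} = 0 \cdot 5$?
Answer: $-298$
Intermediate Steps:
$Y{\left(U,X \right)} = 0$
$b{\left(M \right)} = 2 M \left(-4 + M\right)$ ($b{\left(M \right)} = \left(M - 4\right) \left(M + M\right) = \left(-4 + M\right) 2 M = 2 M \left(-4 + M\right)$)
$E{\left(Q,A \right)} = -6 - 5 A$
$S{\left(P \right)} = -2 - 5 P$ ($S{\left(P \right)} = 4 - \left(6 + 5 P\right) = -2 - 5 P$)
$S{\left(b{\left(4 \right)} \right)} 149 = \left(-2 - 5 \cdot 2 \cdot 4 \left(-4 + 4\right)\right) 149 = \left(-2 - 5 \cdot 2 \cdot 4 \cdot 0\right) 149 = \left(-2 - 0\right) 149 = \left(-2 + 0\right) 149 = \left(-2\right) 149 = -298$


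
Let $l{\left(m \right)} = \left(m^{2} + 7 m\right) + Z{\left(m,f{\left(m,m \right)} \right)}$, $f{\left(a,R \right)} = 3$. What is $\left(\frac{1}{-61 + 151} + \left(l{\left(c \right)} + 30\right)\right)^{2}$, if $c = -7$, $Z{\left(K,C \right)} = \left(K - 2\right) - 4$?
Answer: $\frac{2343961}{8100} \approx 289.38$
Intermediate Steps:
$Z{\left(K,C \right)} = -6 + K$ ($Z{\left(K,C \right)} = \left(-2 + K\right) - 4 = -6 + K$)
$l{\left(m \right)} = -6 + m^{2} + 8 m$ ($l{\left(m \right)} = \left(m^{2} + 7 m\right) + \left(-6 + m\right) = -6 + m^{2} + 8 m$)
$\left(\frac{1}{-61 + 151} + \left(l{\left(c \right)} + 30\right)\right)^{2} = \left(\frac{1}{-61 + 151} + \left(\left(-6 + \left(-7\right)^{2} + 8 \left(-7\right)\right) + 30\right)\right)^{2} = \left(\frac{1}{90} + \left(\left(-6 + 49 - 56\right) + 30\right)\right)^{2} = \left(\frac{1}{90} + \left(-13 + 30\right)\right)^{2} = \left(\frac{1}{90} + 17\right)^{2} = \left(\frac{1531}{90}\right)^{2} = \frac{2343961}{8100}$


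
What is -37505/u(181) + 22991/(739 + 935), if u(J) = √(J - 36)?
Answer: 22991/1674 - 7501*√145/29 ≈ -3100.9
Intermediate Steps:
u(J) = √(-36 + J)
-37505/u(181) + 22991/(739 + 935) = -37505/√(-36 + 181) + 22991/(739 + 935) = -37505*√145/145 + 22991/1674 = -7501*√145/29 + 22991*(1/1674) = -7501*√145/29 + 22991/1674 = 22991/1674 - 7501*√145/29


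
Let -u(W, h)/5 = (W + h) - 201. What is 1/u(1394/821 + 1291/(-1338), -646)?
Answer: 1098498/4648112725 ≈ 0.00023633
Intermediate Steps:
u(W, h) = 1005 - 5*W - 5*h (u(W, h) = -5*((W + h) - 201) = -5*(-201 + W + h) = 1005 - 5*W - 5*h)
1/u(1394/821 + 1291/(-1338), -646) = 1/(1005 - 5*(1394/821 + 1291/(-1338)) - 5*(-646)) = 1/(1005 - 5*(1394*(1/821) + 1291*(-1/1338)) + 3230) = 1/(1005 - 5*(1394/821 - 1291/1338) + 3230) = 1/(1005 - 5*805261/1098498 + 3230) = 1/(1005 - 4026305/1098498 + 3230) = 1/(4648112725/1098498) = 1098498/4648112725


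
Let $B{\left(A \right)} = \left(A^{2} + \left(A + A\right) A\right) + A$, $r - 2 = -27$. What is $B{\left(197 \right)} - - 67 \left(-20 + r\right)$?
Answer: $113609$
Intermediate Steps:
$r = -25$ ($r = 2 - 27 = -25$)
$B{\left(A \right)} = A + 3 A^{2}$ ($B{\left(A \right)} = \left(A^{2} + 2 A A\right) + A = \left(A^{2} + 2 A^{2}\right) + A = 3 A^{2} + A = A + 3 A^{2}$)
$B{\left(197 \right)} - - 67 \left(-20 + r\right) = 197 \left(1 + 3 \cdot 197\right) - - 67 \left(-20 - 25\right) = 197 \left(1 + 591\right) - \left(-67\right) \left(-45\right) = 197 \cdot 592 - 3015 = 116624 - 3015 = 113609$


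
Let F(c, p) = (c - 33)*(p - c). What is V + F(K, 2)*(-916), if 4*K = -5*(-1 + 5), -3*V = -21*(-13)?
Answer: 243565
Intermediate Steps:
V = -91 (V = -(-7)*(-13) = -⅓*273 = -91)
K = -5 (K = (-5*(-1 + 5))/4 = (-5*4)/4 = (¼)*(-20) = -5)
F(c, p) = (-33 + c)*(p - c)
V + F(K, 2)*(-916) = -91 + (-1*(-5)² - 33*2 + 33*(-5) - 5*2)*(-916) = -91 + (-1*25 - 66 - 165 - 10)*(-916) = -91 + (-25 - 66 - 165 - 10)*(-916) = -91 - 266*(-916) = -91 + 243656 = 243565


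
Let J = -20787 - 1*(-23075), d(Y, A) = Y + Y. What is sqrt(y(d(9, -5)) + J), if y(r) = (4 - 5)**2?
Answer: sqrt(2289) ≈ 47.844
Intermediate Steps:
d(Y, A) = 2*Y
J = 2288 (J = -20787 + 23075 = 2288)
y(r) = 1 (y(r) = (-1)**2 = 1)
sqrt(y(d(9, -5)) + J) = sqrt(1 + 2288) = sqrt(2289)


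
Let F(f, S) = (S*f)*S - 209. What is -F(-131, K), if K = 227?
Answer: 6750508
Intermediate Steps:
F(f, S) = -209 + f*S**2 (F(f, S) = f*S**2 - 209 = -209 + f*S**2)
-F(-131, K) = -(-209 - 131*227**2) = -(-209 - 131*51529) = -(-209 - 6750299) = -1*(-6750508) = 6750508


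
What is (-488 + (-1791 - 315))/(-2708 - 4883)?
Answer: 2594/7591 ≈ 0.34172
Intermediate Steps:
(-488 + (-1791 - 315))/(-2708 - 4883) = (-488 - 2106)/(-7591) = -2594*(-1/7591) = 2594/7591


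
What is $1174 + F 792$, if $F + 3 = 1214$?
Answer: $960286$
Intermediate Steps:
$F = 1211$ ($F = -3 + 1214 = 1211$)
$1174 + F 792 = 1174 + 1211 \cdot 792 = 1174 + 959112 = 960286$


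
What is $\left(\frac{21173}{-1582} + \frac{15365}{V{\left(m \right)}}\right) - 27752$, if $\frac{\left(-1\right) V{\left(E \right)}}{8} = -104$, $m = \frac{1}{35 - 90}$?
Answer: $- \frac{18260578477}{658112} \approx -27747.0$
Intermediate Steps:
$m = - \frac{1}{55}$ ($m = \frac{1}{-55} = - \frac{1}{55} \approx -0.018182$)
$V{\left(E \right)} = 832$ ($V{\left(E \right)} = \left(-8\right) \left(-104\right) = 832$)
$\left(\frac{21173}{-1582} + \frac{15365}{V{\left(m \right)}}\right) - 27752 = \left(\frac{21173}{-1582} + \frac{15365}{832}\right) - 27752 = \left(21173 \left(- \frac{1}{1582}\right) + 15365 \cdot \frac{1}{832}\right) - 27752 = \left(- \frac{21173}{1582} + \frac{15365}{832}\right) - 27752 = \frac{3345747}{658112} - 27752 = - \frac{18260578477}{658112}$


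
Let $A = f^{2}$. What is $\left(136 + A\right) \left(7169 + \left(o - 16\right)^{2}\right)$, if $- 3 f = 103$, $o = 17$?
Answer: $\frac{28280870}{3} \approx 9.427 \cdot 10^{6}$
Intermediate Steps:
$f = - \frac{103}{3}$ ($f = \left(- \frac{1}{3}\right) 103 = - \frac{103}{3} \approx -34.333$)
$A = \frac{10609}{9}$ ($A = \left(- \frac{103}{3}\right)^{2} = \frac{10609}{9} \approx 1178.8$)
$\left(136 + A\right) \left(7169 + \left(o - 16\right)^{2}\right) = \left(136 + \frac{10609}{9}\right) \left(7169 + \left(17 - 16\right)^{2}\right) = \frac{11833 \left(7169 + 1^{2}\right)}{9} = \frac{11833 \left(7169 + 1\right)}{9} = \frac{11833}{9} \cdot 7170 = \frac{28280870}{3}$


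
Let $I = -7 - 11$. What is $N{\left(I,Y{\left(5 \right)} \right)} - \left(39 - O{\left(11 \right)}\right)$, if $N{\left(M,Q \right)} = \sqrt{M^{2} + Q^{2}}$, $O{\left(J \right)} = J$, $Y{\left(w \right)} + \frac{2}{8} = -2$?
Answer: $-28 + \frac{9 \sqrt{65}}{4} \approx -9.8599$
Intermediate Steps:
$I = -18$ ($I = -7 - 11 = -18$)
$Y{\left(w \right)} = - \frac{9}{4}$ ($Y{\left(w \right)} = - \frac{1}{4} - 2 = - \frac{9}{4}$)
$N{\left(I,Y{\left(5 \right)} \right)} - \left(39 - O{\left(11 \right)}\right) = \sqrt{\left(-18\right)^{2} + \left(- \frac{9}{4}\right)^{2}} - \left(39 - 11\right) = \sqrt{324 + \frac{81}{16}} - \left(39 - 11\right) = \sqrt{\frac{5265}{16}} - 28 = \frac{9 \sqrt{65}}{4} - 28 = -28 + \frac{9 \sqrt{65}}{4}$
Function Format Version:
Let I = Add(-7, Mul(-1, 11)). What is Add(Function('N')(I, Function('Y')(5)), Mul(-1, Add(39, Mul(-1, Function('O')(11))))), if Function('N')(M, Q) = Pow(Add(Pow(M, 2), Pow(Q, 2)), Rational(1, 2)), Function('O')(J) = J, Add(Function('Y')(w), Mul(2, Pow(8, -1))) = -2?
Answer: Add(-28, Mul(Rational(9, 4), Pow(65, Rational(1, 2)))) ≈ -9.8599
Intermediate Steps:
I = -18 (I = Add(-7, -11) = -18)
Function('Y')(w) = Rational(-9, 4) (Function('Y')(w) = Add(Rational(-1, 4), -2) = Rational(-9, 4))
Add(Function('N')(I, Function('Y')(5)), Mul(-1, Add(39, Mul(-1, Function('O')(11))))) = Add(Pow(Add(Pow(-18, 2), Pow(Rational(-9, 4), 2)), Rational(1, 2)), Mul(-1, Add(39, Mul(-1, 11)))) = Add(Pow(Add(324, Rational(81, 16)), Rational(1, 2)), Mul(-1, Add(39, -11))) = Add(Pow(Rational(5265, 16), Rational(1, 2)), Mul(-1, 28)) = Add(Mul(Rational(9, 4), Pow(65, Rational(1, 2))), -28) = Add(-28, Mul(Rational(9, 4), Pow(65, Rational(1, 2))))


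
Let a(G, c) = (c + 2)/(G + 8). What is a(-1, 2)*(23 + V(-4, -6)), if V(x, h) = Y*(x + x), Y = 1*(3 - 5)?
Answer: 156/7 ≈ 22.286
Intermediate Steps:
Y = -2 (Y = 1*(-2) = -2)
a(G, c) = (2 + c)/(8 + G)
V(x, h) = -4*x (V(x, h) = -2*(x + x) = -4*x)
a(-1, 2)*(23 + V(-4, -6)) = ((2 + 2)/(8 - 1))*(23 - 4*(-4)) = (4/7)*(23 + 16) = ((⅐)*4)*39 = (4/7)*39 = 156/7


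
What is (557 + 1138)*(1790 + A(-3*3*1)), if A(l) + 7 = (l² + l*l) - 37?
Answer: 3234060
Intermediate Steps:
A(l) = -44 + 2*l² (A(l) = -7 + ((l² + l*l) - 37) = -7 + ((l² + l²) - 37) = -7 + (2*l² - 37) = -7 + (-37 + 2*l²) = -44 + 2*l²)
(557 + 1138)*(1790 + A(-3*3*1)) = (557 + 1138)*(1790 + (-44 + 2*(-3*3*1)²)) = 1695*(1790 + (-44 + 2*(-9*1)²)) = 1695*(1790 + (-44 + 2*(-9)²)) = 1695*(1790 + (-44 + 2*81)) = 1695*(1790 + (-44 + 162)) = 1695*(1790 + 118) = 1695*1908 = 3234060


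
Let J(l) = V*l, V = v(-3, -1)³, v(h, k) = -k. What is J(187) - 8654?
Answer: -8467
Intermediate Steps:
V = 1 (V = (-1*(-1))³ = 1³ = 1)
J(l) = l (J(l) = 1*l = l)
J(187) - 8654 = 187 - 8654 = -8467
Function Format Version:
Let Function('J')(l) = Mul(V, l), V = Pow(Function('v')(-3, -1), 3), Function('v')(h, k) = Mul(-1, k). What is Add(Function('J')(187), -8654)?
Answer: -8467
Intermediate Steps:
V = 1 (V = Pow(Mul(-1, -1), 3) = Pow(1, 3) = 1)
Function('J')(l) = l (Function('J')(l) = Mul(1, l) = l)
Add(Function('J')(187), -8654) = Add(187, -8654) = -8467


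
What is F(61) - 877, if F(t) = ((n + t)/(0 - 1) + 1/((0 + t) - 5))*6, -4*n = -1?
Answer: -34843/28 ≈ -1244.4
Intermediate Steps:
n = ¼ (n = -¼*(-1) = ¼ ≈ 0.25000)
F(t) = -3/2 - 6*t + 6/(-5 + t) (F(t) = ((¼ + t)/(0 - 1) + 1/((0 + t) - 5))*6 = ((¼ + t)/(-1) + 1/(t - 5))*6 = ((¼ + t)*(-1) + 1/(-5 + t))*6 = ((-¼ - t) + 1/(-5 + t))*6 = (-¼ + 1/(-5 + t) - t)*6 = -3/2 - 6*t + 6/(-5 + t))
F(61) - 877 = 3*(9 - 4*61² + 19*61)/(2*(-5 + 61)) - 877 = (3/2)*(9 - 4*3721 + 1159)/56 - 877 = (3/2)*(1/56)*(9 - 14884 + 1159) - 877 = (3/2)*(1/56)*(-13716) - 877 = -10287/28 - 877 = -34843/28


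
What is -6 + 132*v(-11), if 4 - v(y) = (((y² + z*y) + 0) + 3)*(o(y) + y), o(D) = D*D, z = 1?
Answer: -1640238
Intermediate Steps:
o(D) = D²
v(y) = 4 - (y + y²)*(3 + y + y²) (v(y) = 4 - (((y² + 1*y) + 0) + 3)*(y² + y) = 4 - (((y² + y) + 0) + 3)*(y + y²) = 4 - (((y + y²) + 0) + 3)*(y + y²) = 4 - ((y + y²) + 3)*(y + y²) = 4 - (3 + y + y²)*(y + y²) = 4 - (y + y²)*(3 + y + y²))
-6 + 132*v(-11) = -6 + 132*(4 - 1*(-11)⁴ - 4*(-11)² - 3*(-11) - 2*(-11)³) = -6 + 132*(4 - 1*14641 - 4*121 + 33 - 2*(-1331)) = -6 + 132*(4 - 14641 - 484 + 33 + 2662) = -6 + 132*(-12426) = -6 - 1640232 = -1640238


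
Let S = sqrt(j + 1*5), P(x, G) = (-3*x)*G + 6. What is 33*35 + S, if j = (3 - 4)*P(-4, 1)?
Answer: 1155 + I*sqrt(13) ≈ 1155.0 + 3.6056*I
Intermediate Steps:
P(x, G) = 6 - 3*G*x (P(x, G) = -3*G*x + 6 = 6 - 3*G*x)
j = -18 (j = (3 - 4)*(6 - 3*1*(-4)) = -(6 + 12) = -1*18 = -18)
S = I*sqrt(13) (S = sqrt(-18 + 1*5) = sqrt(-18 + 5) = sqrt(-13) = I*sqrt(13) ≈ 3.6056*I)
33*35 + S = 33*35 + I*sqrt(13) = 1155 + I*sqrt(13)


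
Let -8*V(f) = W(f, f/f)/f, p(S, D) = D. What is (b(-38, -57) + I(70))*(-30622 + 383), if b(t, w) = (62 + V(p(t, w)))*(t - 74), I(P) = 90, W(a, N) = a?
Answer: 206834760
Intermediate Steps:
V(f) = -1/8 (V(f) = -f/(8*f) = -1/8*1 = -1/8)
b(t, w) = -18315/4 + 495*t/8 (b(t, w) = (62 - 1/8)*(t - 74) = 495*(-74 + t)/8 = -18315/4 + 495*t/8)
(b(-38, -57) + I(70))*(-30622 + 383) = ((-18315/4 + (495/8)*(-38)) + 90)*(-30622 + 383) = ((-18315/4 - 9405/4) + 90)*(-30239) = (-6930 + 90)*(-30239) = -6840*(-30239) = 206834760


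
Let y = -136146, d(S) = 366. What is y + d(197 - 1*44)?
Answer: -135780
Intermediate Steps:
y + d(197 - 1*44) = -136146 + 366 = -135780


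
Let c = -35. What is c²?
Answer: 1225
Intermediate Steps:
c² = (-35)² = 1225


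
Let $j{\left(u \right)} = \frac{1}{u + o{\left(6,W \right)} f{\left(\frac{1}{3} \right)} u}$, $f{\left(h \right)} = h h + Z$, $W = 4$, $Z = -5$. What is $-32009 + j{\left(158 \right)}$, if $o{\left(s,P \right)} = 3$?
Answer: $- \frac{207354305}{6478} \approx -32009.0$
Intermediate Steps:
$f{\left(h \right)} = -5 + h^{2}$ ($f{\left(h \right)} = h h - 5 = h^{2} - 5 = -5 + h^{2}$)
$j{\left(u \right)} = - \frac{3}{41 u}$ ($j{\left(u \right)} = \frac{1}{u + 3 \left(-5 + \left(\frac{1}{3}\right)^{2}\right) u} = \frac{1}{u + 3 \left(-5 + \frac{1}{9}\right) u} = \frac{1}{u + 3 \left(- \frac{44}{9}\right) u} = \frac{1}{u - \frac{44 u}{3}} = \frac{1}{\left(- \frac{41}{3}\right) u} = - \frac{3}{41 u}$)
$-32009 + j{\left(158 \right)} = -32009 - \frac{3}{41 \cdot 158} = -32009 - \frac{3}{6478} = - \frac{207354305}{6478}$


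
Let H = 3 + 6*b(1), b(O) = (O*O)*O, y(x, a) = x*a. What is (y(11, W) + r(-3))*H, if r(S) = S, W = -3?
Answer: -324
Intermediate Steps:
y(x, a) = a*x
b(O) = O³ (b(O) = O²*O = O³)
H = 9 (H = 3 + 6*1³ = 3 + 6*1 = 3 + 6 = 9)
(y(11, W) + r(-3))*H = (-3*11 - 3)*9 = (-33 - 3)*9 = -36*9 = -324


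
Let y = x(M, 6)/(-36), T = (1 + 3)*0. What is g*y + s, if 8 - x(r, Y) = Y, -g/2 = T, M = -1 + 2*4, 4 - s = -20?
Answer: 24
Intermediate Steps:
s = 24 (s = 4 - 1*(-20) = 4 + 20 = 24)
M = 7 (M = -1 + 8 = 7)
T = 0 (T = 4*0 = 0)
g = 0 (g = -2*0 = 0)
x(r, Y) = 8 - Y
y = -1/18 (y = (8 - 1*6)/(-36) = (8 - 6)*(-1/36) = 2*(-1/36) = -1/18 ≈ -0.055556)
g*y + s = 0*(-1/18) + 24 = 0 + 24 = 24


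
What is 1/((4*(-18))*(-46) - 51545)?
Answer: -1/48233 ≈ -2.0733e-5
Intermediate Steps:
1/((4*(-18))*(-46) - 51545) = 1/(-72*(-46) - 51545) = 1/(3312 - 51545) = 1/(-48233) = -1/48233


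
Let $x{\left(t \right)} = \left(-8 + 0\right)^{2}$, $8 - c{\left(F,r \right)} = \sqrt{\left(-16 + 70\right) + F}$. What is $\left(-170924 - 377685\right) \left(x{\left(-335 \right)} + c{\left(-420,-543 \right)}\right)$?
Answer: $-39499848 + 548609 i \sqrt{366} \approx -3.95 \cdot 10^{7} + 1.0496 \cdot 10^{7} i$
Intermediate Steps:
$c{\left(F,r \right)} = 8 - \sqrt{54 + F}$ ($c{\left(F,r \right)} = 8 - \sqrt{\left(-16 + 70\right) + F} = 8 - \sqrt{54 + F}$)
$x{\left(t \right)} = 64$ ($x{\left(t \right)} = \left(-8\right)^{2} = 64$)
$\left(-170924 - 377685\right) \left(x{\left(-335 \right)} + c{\left(-420,-543 \right)}\right) = \left(-170924 - 377685\right) \left(64 + \left(8 - \sqrt{54 - 420}\right)\right) = - 548609 \left(64 + \left(8 - \sqrt{-366}\right)\right) = - 548609 \left(64 + \left(8 - i \sqrt{366}\right)\right) = - 548609 \left(72 - i \sqrt{366}\right) = -39499848 + 548609 i \sqrt{366}$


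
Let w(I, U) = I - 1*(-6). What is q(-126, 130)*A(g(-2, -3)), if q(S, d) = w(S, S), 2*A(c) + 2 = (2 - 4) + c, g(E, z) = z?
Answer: 420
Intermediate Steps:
w(I, U) = 6 + I (w(I, U) = I + 6 = 6 + I)
A(c) = -2 + c/2 (A(c) = -1 + ((2 - 4) + c)/2 = -1 + (-2 + c)/2 = -1 + (-1 + c/2) = -2 + c/2)
q(S, d) = 6 + S
q(-126, 130)*A(g(-2, -3)) = (6 - 126)*(-2 + (½)*(-3)) = -120*(-2 - 3/2) = -120*(-7/2) = 420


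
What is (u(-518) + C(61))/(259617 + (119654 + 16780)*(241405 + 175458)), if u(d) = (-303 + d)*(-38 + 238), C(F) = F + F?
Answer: -164078/56874546159 ≈ -2.8849e-6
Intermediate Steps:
C(F) = 2*F
u(d) = -60600 + 200*d (u(d) = (-303 + d)*200 = -60600 + 200*d)
(u(-518) + C(61))/(259617 + (119654 + 16780)*(241405 + 175458)) = ((-60600 + 200*(-518)) + 2*61)/(259617 + (119654 + 16780)*(241405 + 175458)) = ((-60600 - 103600) + 122)/(259617 + 136434*416863) = (-164200 + 122)/(259617 + 56874286542) = -164078/56874546159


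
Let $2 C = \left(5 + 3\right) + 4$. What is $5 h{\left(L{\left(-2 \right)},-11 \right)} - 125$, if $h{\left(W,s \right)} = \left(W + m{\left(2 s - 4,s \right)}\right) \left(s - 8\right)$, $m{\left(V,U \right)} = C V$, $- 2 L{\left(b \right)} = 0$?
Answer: $14695$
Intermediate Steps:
$L{\left(b \right)} = 0$ ($L{\left(b \right)} = \left(- \frac{1}{2}\right) 0 = 0$)
$C = 6$ ($C = \frac{\left(5 + 3\right) + 4}{2} = \frac{8 + 4}{2} = \frac{1}{2} \cdot 12 = 6$)
$m{\left(V,U \right)} = 6 V$
$h{\left(W,s \right)} = \left(-8 + s\right) \left(-24 + W + 12 s\right)$ ($h{\left(W,s \right)} = \left(W + 6 \left(2 s - 4\right)\right) \left(s - 8\right) = \left(W + 6 \left(-4 + 2 s\right)\right) \left(-8 + s\right) = \left(W + \left(-24 + 12 s\right)\right) \left(-8 + s\right) = \left(-24 + W + 12 s\right) \left(-8 + s\right) = \left(-8 + s\right) \left(-24 + W + 12 s\right)$)
$5 h{\left(L{\left(-2 \right)},-11 \right)} - 125 = 5 \left(192 - -1320 - 0 + 12 \left(-11\right)^{2} + 0 \left(-11\right)\right) - 125 = 5 \left(192 + 1320 + 0 + 12 \cdot 121 + 0\right) - 125 = 5 \left(192 + 1320 + 0 + 1452 + 0\right) - 125 = 5 \cdot 2964 - 125 = 14820 - 125 = 14695$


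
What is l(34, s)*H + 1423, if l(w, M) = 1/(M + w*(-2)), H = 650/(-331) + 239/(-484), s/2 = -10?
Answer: 20061779405/14097952 ≈ 1423.0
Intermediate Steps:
s = -20 (s = 2*(-10) = -20)
H = -393709/160204 (H = 650*(-1/331) + 239*(-1/484) = -650/331 - 239/484 = -393709/160204 ≈ -2.4575)
l(w, M) = 1/(M - 2*w)
l(34, s)*H + 1423 = -393709/160204/(-20 - 2*34) + 1423 = -393709/160204/(-20 - 68) + 1423 = -393709/160204/(-88) + 1423 = -1/88*(-393709/160204) + 1423 = 393709/14097952 + 1423 = 20061779405/14097952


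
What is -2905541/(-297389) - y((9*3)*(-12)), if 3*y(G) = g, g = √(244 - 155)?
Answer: 2905541/297389 - √89/3 ≈ 6.6255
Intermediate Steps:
g = √89 ≈ 9.4340
y(G) = √89/3
-2905541/(-297389) - y((9*3)*(-12)) = -2905541/(-297389) - √89/3 = -2905541*(-1/297389) - √89/3 = 2905541/297389 - √89/3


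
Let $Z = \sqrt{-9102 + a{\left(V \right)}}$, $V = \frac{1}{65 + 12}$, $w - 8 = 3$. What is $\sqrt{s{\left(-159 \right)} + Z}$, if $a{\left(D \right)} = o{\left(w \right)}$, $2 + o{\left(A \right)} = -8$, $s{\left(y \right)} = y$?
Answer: $\sqrt{-159 + 2 i \sqrt{2278}} \approx 3.6369 + 13.124 i$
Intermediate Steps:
$w = 11$ ($w = 8 + 3 = 11$)
$o{\left(A \right)} = -10$ ($o{\left(A \right)} = -2 - 8 = -10$)
$V = \frac{1}{77} \approx 0.012987$
$a{\left(D \right)} = -10$
$Z = 2 i \sqrt{2278}$ ($Z = \sqrt{-9102 - 10} = \sqrt{-9112} = 2 i \sqrt{2278} \approx 95.457 i$)
$\sqrt{s{\left(-159 \right)} + Z} = \sqrt{-159 + 2 i \sqrt{2278}}$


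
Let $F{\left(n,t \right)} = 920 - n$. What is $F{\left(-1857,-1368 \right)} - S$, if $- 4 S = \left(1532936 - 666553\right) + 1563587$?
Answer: $\frac{1220539}{2} \approx 6.1027 \cdot 10^{5}$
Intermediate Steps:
$S = - \frac{1214985}{2}$ ($S = - \frac{\left(1532936 - 666553\right) + 1563587}{4} = - \frac{866383 + 1563587}{4} = \left(- \frac{1}{4}\right) 2429970 = - \frac{1214985}{2} \approx -6.0749 \cdot 10^{5}$)
$F{\left(-1857,-1368 \right)} - S = \left(920 - -1857\right) - - \frac{1214985}{2} = \left(920 + 1857\right) + \frac{1214985}{2} = 2777 + \frac{1214985}{2} = \frac{1220539}{2}$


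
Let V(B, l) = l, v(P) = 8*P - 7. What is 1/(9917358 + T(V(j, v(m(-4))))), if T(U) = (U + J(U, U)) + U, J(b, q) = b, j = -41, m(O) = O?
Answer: 1/9917241 ≈ 1.0083e-7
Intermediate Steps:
v(P) = -7 + 8*P
T(U) = 3*U (T(U) = (U + U) + U = 2*U + U = 3*U)
1/(9917358 + T(V(j, v(m(-4))))) = 1/(9917358 + 3*(-7 + 8*(-4))) = 1/(9917358 + 3*(-7 - 32)) = 1/(9917358 + 3*(-39)) = 1/(9917358 - 117) = 1/9917241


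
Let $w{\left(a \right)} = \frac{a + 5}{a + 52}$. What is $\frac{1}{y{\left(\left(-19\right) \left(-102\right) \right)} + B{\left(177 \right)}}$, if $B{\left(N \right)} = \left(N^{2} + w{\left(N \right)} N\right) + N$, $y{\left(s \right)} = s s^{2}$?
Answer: $\frac{229}{1666858325976} \approx 1.3738 \cdot 10^{-10}$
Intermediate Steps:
$y{\left(s \right)} = s^{3}$
$w{\left(a \right)} = \frac{5 + a}{52 + a}$
$B{\left(N \right)} = N + N^{2} + \frac{N \left(5 + N\right)}{52 + N}$ ($B{\left(N \right)} = \left(N^{2} + \frac{5 + N}{52 + N} N\right) + N = \left(N^{2} + \frac{N \left(5 + N\right)}{52 + N}\right) + N = N + N^{2} + \frac{N \left(5 + N\right)}{52 + N}$)
$\frac{1}{y{\left(\left(-19\right) \left(-102\right) \right)} + B{\left(177 \right)}} = \frac{1}{\left(\left(-19\right) \left(-102\right)\right)^{3} + \frac{177 \left(57 + 177^{2} + 54 \cdot 177\right)}{52 + 177}} = \frac{1}{1938^{3} + \frac{177 \left(57 + 31329 + 9558\right)}{229}} = \frac{1}{7278825672 + 177 \cdot \frac{1}{229} \cdot 40944} = \frac{1}{7278825672 + \frac{7247088}{229}} = \frac{1}{\frac{1666858325976}{229}} = \frac{229}{1666858325976}$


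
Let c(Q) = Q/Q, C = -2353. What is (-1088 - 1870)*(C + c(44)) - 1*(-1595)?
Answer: 6958811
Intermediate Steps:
c(Q) = 1
(-1088 - 1870)*(C + c(44)) - 1*(-1595) = (-1088 - 1870)*(-2353 + 1) - 1*(-1595) = -2958*(-2352) + 1595 = 6957216 + 1595 = 6958811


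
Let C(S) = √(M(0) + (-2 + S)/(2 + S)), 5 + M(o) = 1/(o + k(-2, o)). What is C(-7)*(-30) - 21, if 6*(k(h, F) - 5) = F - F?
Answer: -21 - 30*I*√3 ≈ -21.0 - 51.962*I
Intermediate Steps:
k(h, F) = 5 (k(h, F) = 5 + (F - F)/6 = 5 + (⅙)*0 = 5 + 0 = 5)
M(o) = -5 + 1/(5 + o) (M(o) = -5 + 1/(o + 5) = -5 + 1/(5 + o))
C(S) = √(-24/5 + (-2 + S)/(2 + S)) (C(S) = √((-24 - 5*0)/(5 + 0) + (-2 + S)/(2 + S)) = √((-24 + 0)/5 + (-2 + S)/(2 + S)) = √((⅕)*(-24) + (-2 + S)/(2 + S)) = √(-24/5 + (-2 + S)/(2 + S)))
C(-7)*(-30) - 21 = (√5*√((-58 - 19*(-7))/(2 - 7))/5)*(-30) - 21 = (√5*√((-58 + 133)/(-5))/5)*(-30) - 21 = (√5*√(-⅕*75)/5)*(-30) - 21 = (√5*√(-15)/5)*(-30) - 21 = (√5*(I*√15)/5)*(-30) - 21 = (I*√3)*(-30) - 21 = -30*I*√3 - 21 = -21 - 30*I*√3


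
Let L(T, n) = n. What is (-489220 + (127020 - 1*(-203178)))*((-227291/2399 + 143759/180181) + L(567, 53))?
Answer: 2814557129157906/432254219 ≈ 6.5113e+6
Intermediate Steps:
(-489220 + (127020 - 1*(-203178)))*((-227291/2399 + 143759/180181) + L(567, 53)) = (-489220 + (127020 - 1*(-203178)))*((-227291/2399 + 143759/180181) + 53) = (-489220 + (127020 + 203178))*((-227291*1/2399 + 143759*(1/180181)) + 53) = (-489220 + 330198)*((-227291/2399 + 143759/180181) + 53) = -159022*(-40608641830/432254219 + 53) = -159022*(-17699168223/432254219) = 2814557129157906/432254219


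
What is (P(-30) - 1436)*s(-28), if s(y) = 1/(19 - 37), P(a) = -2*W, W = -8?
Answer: 710/9 ≈ 78.889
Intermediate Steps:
P(a) = 16 (P(a) = -2*(-8) = 16)
s(y) = -1/18 (s(y) = 1/(-18) = -1/18)
(P(-30) - 1436)*s(-28) = (16 - 1436)*(-1/18) = -1420*(-1/18) = 710/9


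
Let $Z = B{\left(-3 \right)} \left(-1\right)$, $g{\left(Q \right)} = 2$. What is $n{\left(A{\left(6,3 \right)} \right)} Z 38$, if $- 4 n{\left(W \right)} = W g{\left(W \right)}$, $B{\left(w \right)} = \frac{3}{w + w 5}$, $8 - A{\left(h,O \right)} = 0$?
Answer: $- \frac{76}{3} \approx -25.333$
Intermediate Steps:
$A{\left(h,O \right)} = 8$ ($A{\left(h,O \right)} = 8 - 0 = 8 + 0 = 8$)
$B{\left(w \right)} = \frac{1}{2 w}$ ($B{\left(w \right)} = \frac{3}{w + 5 w} = \frac{3}{6 w} = 3 \frac{1}{6 w} = \frac{1}{2 w}$)
$Z = \frac{1}{6}$ ($Z = \frac{1}{2 \left(-3\right)} \left(-1\right) = \frac{1}{2} \left(- \frac{1}{3}\right) \left(-1\right) = \left(- \frac{1}{6}\right) \left(-1\right) = \frac{1}{6} \approx 0.16667$)
$n{\left(W \right)} = - \frac{W}{2}$ ($n{\left(W \right)} = - \frac{W 2}{4} = - \frac{2 W}{4} = - \frac{W}{2}$)
$n{\left(A{\left(6,3 \right)} \right)} Z 38 = \left(- \frac{1}{2}\right) 8 \cdot \frac{1}{6} \cdot 38 = \left(-4\right) \frac{1}{6} \cdot 38 = \left(- \frac{2}{3}\right) 38 = - \frac{76}{3}$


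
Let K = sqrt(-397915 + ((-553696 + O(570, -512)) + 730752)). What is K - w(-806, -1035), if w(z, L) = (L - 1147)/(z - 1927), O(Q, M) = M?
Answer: -2182/2733 + I*sqrt(221371) ≈ -0.79839 + 470.5*I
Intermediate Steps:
w(z, L) = (-1147 + L)/(-1927 + z)
K = I*sqrt(221371) (K = sqrt(-397915 + ((-553696 - 512) + 730752)) = sqrt(-397915 + (-554208 + 730752)) = sqrt(-397915 + 176544) = sqrt(-221371) = I*sqrt(221371) ≈ 470.5*I)
K - w(-806, -1035) = I*sqrt(221371) - (-1147 - 1035)/(-1927 - 806) = I*sqrt(221371) - (-2182)/(-2733) = I*sqrt(221371) - (-1)*(-2182)/2733 = I*sqrt(221371) - 1*2182/2733 = I*sqrt(221371) - 2182/2733 = -2182/2733 + I*sqrt(221371)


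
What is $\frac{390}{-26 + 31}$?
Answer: $78$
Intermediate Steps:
$\frac{390}{-26 + 31} = \frac{390}{5} = 390 \cdot \frac{1}{5} = 78$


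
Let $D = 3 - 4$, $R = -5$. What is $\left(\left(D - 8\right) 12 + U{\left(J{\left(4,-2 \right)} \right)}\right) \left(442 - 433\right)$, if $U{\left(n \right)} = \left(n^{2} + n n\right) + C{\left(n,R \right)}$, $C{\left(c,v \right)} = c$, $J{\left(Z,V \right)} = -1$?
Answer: $-963$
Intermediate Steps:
$D = -1$
$U{\left(n \right)} = n + 2 n^{2}$ ($U{\left(n \right)} = \left(n^{2} + n n\right) + n = \left(n^{2} + n^{2}\right) + n = 2 n^{2} + n = n + 2 n^{2}$)
$\left(\left(D - 8\right) 12 + U{\left(J{\left(4,-2 \right)} \right)}\right) \left(442 - 433\right) = \left(\left(-1 - 8\right) 12 - \left(1 + 2 \left(-1\right)\right)\right) \left(442 - 433\right) = \left(\left(-9\right) 12 - \left(1 - 2\right)\right) 9 = \left(-108 - -1\right) 9 = \left(-108 + 1\right) 9 = \left(-107\right) 9 = -963$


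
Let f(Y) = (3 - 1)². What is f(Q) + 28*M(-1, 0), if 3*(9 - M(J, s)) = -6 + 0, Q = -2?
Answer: 312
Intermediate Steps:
f(Y) = 4 (f(Y) = 2² = 4)
M(J, s) = 11 (M(J, s) = 9 - (-6 + 0)/3 = 9 - ⅓*(-6) = 9 + 2 = 11)
f(Q) + 28*M(-1, 0) = 4 + 28*11 = 4 + 308 = 312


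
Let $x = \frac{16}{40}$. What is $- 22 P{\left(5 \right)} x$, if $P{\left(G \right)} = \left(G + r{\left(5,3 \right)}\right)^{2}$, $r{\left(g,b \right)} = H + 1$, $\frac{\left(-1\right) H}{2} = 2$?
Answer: $- \frac{176}{5} \approx -35.2$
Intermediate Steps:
$H = -4$ ($H = \left(-2\right) 2 = -4$)
$x = \frac{2}{5}$ ($x = 16 \cdot \frac{1}{40} = \frac{2}{5} \approx 0.4$)
$r{\left(g,b \right)} = -3$ ($r{\left(g,b \right)} = -4 + 1 = -3$)
$P{\left(G \right)} = \left(-3 + G\right)^{2}$ ($P{\left(G \right)} = \left(G - 3\right)^{2} = \left(-3 + G\right)^{2}$)
$- 22 P{\left(5 \right)} x = - 22 \left(-3 + 5\right)^{2} \cdot \frac{2}{5} = - 22 \cdot 2^{2} \cdot \frac{2}{5} = \left(-22\right) 4 \cdot \frac{2}{5} = \left(-88\right) \frac{2}{5} = - \frac{176}{5}$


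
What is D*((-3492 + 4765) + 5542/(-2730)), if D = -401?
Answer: -695684474/1365 ≈ -5.0966e+5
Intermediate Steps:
D*((-3492 + 4765) + 5542/(-2730)) = -401*((-3492 + 4765) + 5542/(-2730)) = -401*(1273 + 5542*(-1/2730)) = -401*(1273 - 2771/1365) = -401*1734874/1365 = -695684474/1365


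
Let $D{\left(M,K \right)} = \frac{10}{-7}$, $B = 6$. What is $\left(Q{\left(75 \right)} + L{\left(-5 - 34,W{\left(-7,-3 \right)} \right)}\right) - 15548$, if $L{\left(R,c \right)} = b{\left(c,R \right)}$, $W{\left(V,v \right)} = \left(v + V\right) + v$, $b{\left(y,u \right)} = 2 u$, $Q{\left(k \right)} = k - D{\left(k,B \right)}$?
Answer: $- \frac{108847}{7} \approx -15550.0$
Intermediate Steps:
$D{\left(M,K \right)} = - \frac{10}{7}$ ($D{\left(M,K \right)} = 10 \left(- \frac{1}{7}\right) = - \frac{10}{7}$)
$Q{\left(k \right)} = \frac{10}{7} + k$ ($Q{\left(k \right)} = k - - \frac{10}{7} = k + \frac{10}{7} = \frac{10}{7} + k$)
$W{\left(V,v \right)} = V + 2 v$ ($W{\left(V,v \right)} = \left(V + v\right) + v = V + 2 v$)
$L{\left(R,c \right)} = 2 R$
$\left(Q{\left(75 \right)} + L{\left(-5 - 34,W{\left(-7,-3 \right)} \right)}\right) - 15548 = \left(\left(\frac{10}{7} + 75\right) + 2 \left(-5 - 34\right)\right) - 15548 = \left(\frac{535}{7} + 2 \left(-5 - 34\right)\right) - 15548 = \left(\frac{535}{7} + 2 \left(-39\right)\right) - 15548 = \left(\frac{535}{7} - 78\right) - 15548 = - \frac{11}{7} - 15548 = - \frac{108847}{7}$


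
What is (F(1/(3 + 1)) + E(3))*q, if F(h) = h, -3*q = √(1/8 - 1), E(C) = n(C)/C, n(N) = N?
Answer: -5*I*√14/48 ≈ -0.38976*I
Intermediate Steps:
E(C) = 1 (E(C) = C/C = 1)
q = -I*√14/12 (q = -√(1/8 - 1)/3 = -√(⅛ - 1)/3 = -I*√14/12 ≈ -0.3118*I)
(F(1/(3 + 1)) + E(3))*q = (1/(3 + 1) + 1)*(-I*√14/12) = (1/4 + 1)*(-I*√14/12) = (¼ + 1)*(-I*√14/12) = 5*(-I*√14/12)/4 = -5*I*√14/48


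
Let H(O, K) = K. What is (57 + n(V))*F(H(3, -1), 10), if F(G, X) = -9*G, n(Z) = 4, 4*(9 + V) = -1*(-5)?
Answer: 549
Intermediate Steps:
V = -31/4 (V = -9 + (-1*(-5))/4 = -9 + (1/4)*5 = -9 + 5/4 = -31/4 ≈ -7.7500)
(57 + n(V))*F(H(3, -1), 10) = (57 + 4)*(-9*(-1)) = 61*9 = 549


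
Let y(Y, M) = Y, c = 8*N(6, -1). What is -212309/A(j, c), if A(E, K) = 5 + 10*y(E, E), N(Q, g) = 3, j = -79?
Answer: 212309/785 ≈ 270.46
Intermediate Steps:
c = 24 (c = 8*3 = 24)
A(E, K) = 5 + 10*E
-212309/A(j, c) = -212309/(5 + 10*(-79)) = -212309/(5 - 790) = -212309/(-785) = -212309*(-1/785) = 212309/785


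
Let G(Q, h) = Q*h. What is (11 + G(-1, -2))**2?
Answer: 169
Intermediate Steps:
(11 + G(-1, -2))**2 = (11 - 1*(-2))**2 = (11 + 2)**2 = 13**2 = 169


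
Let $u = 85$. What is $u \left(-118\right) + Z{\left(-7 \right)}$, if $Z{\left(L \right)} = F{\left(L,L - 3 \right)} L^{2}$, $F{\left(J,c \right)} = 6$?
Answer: $-9736$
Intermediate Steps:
$Z{\left(L \right)} = 6 L^{2}$
$u \left(-118\right) + Z{\left(-7 \right)} = 85 \left(-118\right) + 6 \left(-7\right)^{2} = -10030 + 6 \cdot 49 = -10030 + 294 = -9736$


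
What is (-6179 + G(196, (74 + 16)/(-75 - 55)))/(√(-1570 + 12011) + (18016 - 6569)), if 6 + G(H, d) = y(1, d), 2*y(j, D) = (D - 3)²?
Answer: -1707423073/3163278456 + 149159*√10441/3163278456 ≈ -0.53495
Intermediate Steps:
y(j, D) = (-3 + D)²/2 (y(j, D) = (D - 3)²/2 = (-3 + D)²/2)
G(H, d) = -6 + (-3 + d)²/2
(-6179 + G(196, (74 + 16)/(-75 - 55)))/(√(-1570 + 12011) + (18016 - 6569)) = (-6179 + (-6 + (-3 + (74 + 16)/(-75 - 55))²/2))/(√(-1570 + 12011) + (18016 - 6569)) = (-6179 + (-6 + (-3 + 90/(-130))²/2))/(√10441 + 11447) = (-6179 + (-6 + (-3 + 90*(-1/130))²/2))/(11447 + √10441) = (-6179 + (-6 + (-3 - 9/13)²/2))/(11447 + √10441) = (-6179 + (-6 + (-48/13)²/2))/(11447 + √10441) = (-6179 + (-6 + (½)*(2304/169)))/(11447 + √10441) = (-6179 + (-6 + 1152/169))/(11447 + √10441) = (-6179 + 138/169)/(11447 + √10441) = -1044113/(169*(11447 + √10441))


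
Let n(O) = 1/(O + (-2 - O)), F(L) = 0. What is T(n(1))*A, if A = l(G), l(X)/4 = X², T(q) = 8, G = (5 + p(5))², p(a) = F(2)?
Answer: 20000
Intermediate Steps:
p(a) = 0
n(O) = -½ (n(O) = 1/(-2) = -½)
G = 25 (G = (5 + 0)² = 5² = 25)
l(X) = 4*X²
A = 2500 (A = 4*25² = 4*625 = 2500)
T(n(1))*A = 8*2500 = 20000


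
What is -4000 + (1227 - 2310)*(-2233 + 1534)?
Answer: 753017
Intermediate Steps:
-4000 + (1227 - 2310)*(-2233 + 1534) = -4000 - 1083*(-699) = -4000 + 757017 = 753017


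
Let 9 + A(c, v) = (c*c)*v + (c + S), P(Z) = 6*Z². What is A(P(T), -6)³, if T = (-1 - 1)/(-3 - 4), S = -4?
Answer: -37571812674157/13841287201 ≈ -2714.5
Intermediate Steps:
T = 2/7 (T = -2/(-7) = -2*(-⅐) = 2/7 ≈ 0.28571)
A(c, v) = -13 + c + v*c² (A(c, v) = -9 + ((c*c)*v + (c - 4)) = -9 + (c²*v + (-4 + c)) = -9 + (v*c² + (-4 + c)) = -9 + (-4 + c + v*c²) = -13 + c + v*c²)
A(P(T), -6)³ = (-13 + 6*(2/7)² - 6*(6*(2/7)²)²)³ = (-13 + 6*(4/49) - 6*(6*(4/49))²)³ = (-13 + 24/49 - 6*(24/49)²)³ = (-13 + 24/49 - 6*576/2401)³ = (-13 + 24/49 - 3456/2401)³ = (-33493/2401)³ = -37571812674157/13841287201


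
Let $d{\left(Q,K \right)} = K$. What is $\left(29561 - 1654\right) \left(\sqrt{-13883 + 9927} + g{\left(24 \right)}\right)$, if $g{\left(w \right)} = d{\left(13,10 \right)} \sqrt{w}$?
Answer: $558140 \sqrt{6} + 55814 i \sqrt{989} \approx 1.3672 \cdot 10^{6} + 1.7553 \cdot 10^{6} i$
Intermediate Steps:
$g{\left(w \right)} = 10 \sqrt{w}$
$\left(29561 - 1654\right) \left(\sqrt{-13883 + 9927} + g{\left(24 \right)}\right) = \left(29561 - 1654\right) \left(\sqrt{-13883 + 9927} + 10 \sqrt{24}\right) = 27907 \left(\sqrt{-3956} + 10 \cdot 2 \sqrt{6}\right) = 27907 \left(2 i \sqrt{989} + 20 \sqrt{6}\right) = 27907 \left(20 \sqrt{6} + 2 i \sqrt{989}\right) = 558140 \sqrt{6} + 55814 i \sqrt{989}$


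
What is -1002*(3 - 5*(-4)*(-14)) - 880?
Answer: 276674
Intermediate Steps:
-1002*(3 - 5*(-4)*(-14)) - 880 = -1002*(3 + 20*(-14)) - 880 = -1002*(3 - 280) - 880 = -1002*(-277) - 880 = 277554 - 880 = 276674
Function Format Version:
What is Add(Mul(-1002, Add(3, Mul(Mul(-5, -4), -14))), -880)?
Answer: 276674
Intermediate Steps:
Add(Mul(-1002, Add(3, Mul(Mul(-5, -4), -14))), -880) = Add(Mul(-1002, Add(3, Mul(20, -14))), -880) = Add(Mul(-1002, Add(3, -280)), -880) = Add(Mul(-1002, -277), -880) = Add(277554, -880) = 276674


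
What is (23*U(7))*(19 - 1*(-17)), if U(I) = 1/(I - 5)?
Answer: 414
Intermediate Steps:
U(I) = 1/(-5 + I)
(23*U(7))*(19 - 1*(-17)) = (23/(-5 + 7))*(19 - 1*(-17)) = (23/2)*(19 + 17) = (23*(½))*36 = (23/2)*36 = 414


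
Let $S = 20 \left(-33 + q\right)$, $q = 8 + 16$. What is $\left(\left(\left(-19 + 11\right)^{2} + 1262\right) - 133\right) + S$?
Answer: $1013$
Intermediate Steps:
$q = 24$
$S = -180$ ($S = 20 \left(-33 + 24\right) = 20 \left(-9\right) = -180$)
$\left(\left(\left(-19 + 11\right)^{2} + 1262\right) - 133\right) + S = \left(\left(\left(-19 + 11\right)^{2} + 1262\right) - 133\right) - 180 = \left(\left(\left(-8\right)^{2} + 1262\right) - 133\right) - 180 = \left(\left(64 + 1262\right) - 133\right) - 180 = \left(1326 - 133\right) - 180 = 1193 - 180 = 1013$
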